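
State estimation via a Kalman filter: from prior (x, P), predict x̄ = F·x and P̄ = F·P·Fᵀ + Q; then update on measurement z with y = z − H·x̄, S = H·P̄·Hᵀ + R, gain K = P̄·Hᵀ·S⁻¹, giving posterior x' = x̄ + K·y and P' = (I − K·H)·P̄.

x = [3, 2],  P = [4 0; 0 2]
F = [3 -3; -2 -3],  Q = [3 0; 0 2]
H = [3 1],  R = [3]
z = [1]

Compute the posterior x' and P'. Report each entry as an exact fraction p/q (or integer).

x̄ = F·x = [3, -12]
P̄ = F·P·Fᵀ + Q = [57 -6; -6 36]
y = z − H·x̄ = [4]
S = H·P̄·Hᵀ + R = [516]
K = P̄·Hᵀ·S⁻¹ = [55/172; 3/86]
x' = x̄ + K·y = [184/43, -510/43]
P' = (I − K·H)·P̄ = [729/172 -1011/86; -1011/86 1521/43]

x' = [184/43, -510/43]
P' = [729/172 -1011/86; -1011/86 1521/43]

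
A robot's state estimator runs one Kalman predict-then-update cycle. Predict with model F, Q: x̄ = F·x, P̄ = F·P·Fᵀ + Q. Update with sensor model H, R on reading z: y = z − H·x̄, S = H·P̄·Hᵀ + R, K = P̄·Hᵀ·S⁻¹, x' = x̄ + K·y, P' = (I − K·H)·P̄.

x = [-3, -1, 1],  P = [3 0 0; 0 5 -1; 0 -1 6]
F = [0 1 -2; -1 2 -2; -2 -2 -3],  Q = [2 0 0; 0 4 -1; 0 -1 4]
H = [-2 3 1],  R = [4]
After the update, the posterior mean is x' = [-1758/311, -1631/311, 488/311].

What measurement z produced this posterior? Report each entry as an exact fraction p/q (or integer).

x̄ = F·x = [-3, -1, 5]
P̄ = F·P·Fᵀ + Q = [35 40 25; 40 59 23; 25 23 78]
S = H·P̄·Hᵀ + R = [311]
K = P̄·Hᵀ·S⁻¹ = [75/311; 120/311; 97/311]
x' − x̄ = [-825/311, -1320/311, -1067/311] = K·y
y = (KᵀK)⁻¹·Kᵀ·(x' − x̄) = [-11]
z = y + H·x̄ = [-11] + [8] = [-3]

z = [-3]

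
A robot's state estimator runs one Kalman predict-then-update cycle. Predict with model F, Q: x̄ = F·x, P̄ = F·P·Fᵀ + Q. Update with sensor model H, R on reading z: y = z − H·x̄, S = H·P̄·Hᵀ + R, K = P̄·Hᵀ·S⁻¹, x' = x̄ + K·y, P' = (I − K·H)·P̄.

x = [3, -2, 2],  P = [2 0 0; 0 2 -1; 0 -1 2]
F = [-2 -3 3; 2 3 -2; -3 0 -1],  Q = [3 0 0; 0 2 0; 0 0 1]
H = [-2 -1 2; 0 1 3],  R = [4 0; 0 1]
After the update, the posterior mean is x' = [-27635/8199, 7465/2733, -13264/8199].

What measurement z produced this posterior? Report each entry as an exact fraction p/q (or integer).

z = [1, -2]

x̄ = F·x = [6, -4, -11]
P̄ = F·P·Fᵀ + Q = [65 -53 3; -53 48 -5; 3 -5 21]
S = H·P̄·Hᵀ + R = [180 171; 171 208]
K = P̄·Hᵀ·S⁻¹ = [-7244/8199 469/911; 1447/2733 -252/911; -1390/8199 381/911]
x' − x̄ = [-76829/8199, 18397/2733, 76925/8199] = K·y
y = (KᵀK)⁻¹·Kᵀ·(x' − x̄) = [31, 35]
z = y + H·x̄ = [31, 35] + [-30, -37] = [1, -2]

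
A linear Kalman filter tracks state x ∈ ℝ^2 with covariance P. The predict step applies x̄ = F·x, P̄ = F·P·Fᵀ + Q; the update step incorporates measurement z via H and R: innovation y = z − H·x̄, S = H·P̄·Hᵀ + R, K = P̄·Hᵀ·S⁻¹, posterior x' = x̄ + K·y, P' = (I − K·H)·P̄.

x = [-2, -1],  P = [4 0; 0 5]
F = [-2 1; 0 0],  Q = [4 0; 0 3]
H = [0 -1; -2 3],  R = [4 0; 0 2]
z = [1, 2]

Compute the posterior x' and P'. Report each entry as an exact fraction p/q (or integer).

x̄ = F·x = [3, 0]
P̄ = F·P·Fᵀ + Q = [25 0; 0 3]
y = z − H·x̄ = [1, 8]
S = H·P̄·Hᵀ + R = [7 -9; -9 129]
K = P̄·Hᵀ·S⁻¹ = [-75/137 -175/411; -51/137 6/137]
x' = x̄ + K·y = [-392/411, -3/137]
P' = (I − K·H)·P̄ = [1525/411 300/137; 300/137 204/137]

x' = [-392/411, -3/137]
P' = [1525/411 300/137; 300/137 204/137]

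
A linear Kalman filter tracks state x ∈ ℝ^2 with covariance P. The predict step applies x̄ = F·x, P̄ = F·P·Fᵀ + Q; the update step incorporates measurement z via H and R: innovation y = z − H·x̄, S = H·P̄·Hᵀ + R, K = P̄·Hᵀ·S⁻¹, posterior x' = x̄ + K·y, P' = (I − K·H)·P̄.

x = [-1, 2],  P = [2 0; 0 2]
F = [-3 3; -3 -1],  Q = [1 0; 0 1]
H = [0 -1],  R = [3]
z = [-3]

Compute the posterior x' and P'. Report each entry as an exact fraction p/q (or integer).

x' = [10, 11/4]
P' = [31 3/2; 3/2 21/8]

x̄ = F·x = [9, 1]
P̄ = F·P·Fᵀ + Q = [37 12; 12 21]
y = z − H·x̄ = [-2]
S = H·P̄·Hᵀ + R = [24]
K = P̄·Hᵀ·S⁻¹ = [-1/2; -7/8]
x' = x̄ + K·y = [10, 11/4]
P' = (I − K·H)·P̄ = [31 3/2; 3/2 21/8]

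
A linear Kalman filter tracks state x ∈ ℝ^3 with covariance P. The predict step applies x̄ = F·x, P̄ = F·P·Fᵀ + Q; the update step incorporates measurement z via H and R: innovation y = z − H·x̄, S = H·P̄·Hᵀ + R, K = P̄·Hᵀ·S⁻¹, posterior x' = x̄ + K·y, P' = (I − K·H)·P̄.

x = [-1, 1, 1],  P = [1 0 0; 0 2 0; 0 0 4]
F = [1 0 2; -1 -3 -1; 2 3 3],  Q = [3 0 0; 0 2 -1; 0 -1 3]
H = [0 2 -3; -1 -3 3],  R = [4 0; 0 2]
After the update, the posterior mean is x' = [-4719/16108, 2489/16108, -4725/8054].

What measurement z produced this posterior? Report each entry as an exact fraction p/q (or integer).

z = [2, -2]

x̄ = F·x = [1, -3, 4]
P̄ = F·P·Fᵀ + Q = [20 -9 26; -9 25 -33; 26 -33 61]
S = H·P̄·Hᵀ + R = [1049 -1098; -1098 1180]
K = P̄·Hᵀ·S⁻¹ = [-9975/16108 -16243/32216; -2675/16108 -9483/32216; -3183/8054 -2429/16108]
x' − x̄ = [-20827/16108, 50813/16108, -36941/8054] = K·y
y = (KᵀK)⁻¹·Kᵀ·(x' − x̄) = [20, -22]
z = y + H·x̄ = [20, -22] + [-18, 20] = [2, -2]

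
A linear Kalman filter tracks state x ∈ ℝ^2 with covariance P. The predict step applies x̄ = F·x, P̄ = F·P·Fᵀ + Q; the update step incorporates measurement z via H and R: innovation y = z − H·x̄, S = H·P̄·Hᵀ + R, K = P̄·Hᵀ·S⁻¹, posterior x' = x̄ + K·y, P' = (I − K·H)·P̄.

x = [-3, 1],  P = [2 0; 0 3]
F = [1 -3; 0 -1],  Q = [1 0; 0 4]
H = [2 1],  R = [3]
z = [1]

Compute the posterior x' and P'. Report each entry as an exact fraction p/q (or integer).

x̄ = F·x = [-6, -1]
P̄ = F·P·Fᵀ + Q = [30 9; 9 7]
y = z − H·x̄ = [14]
S = H·P̄·Hᵀ + R = [166]
K = P̄·Hᵀ·S⁻¹ = [69/166; 25/166]
x' = x̄ + K·y = [-15/83, 92/83]
P' = (I − K·H)·P̄ = [219/166 -231/166; -231/166 537/166]

x' = [-15/83, 92/83]
P' = [219/166 -231/166; -231/166 537/166]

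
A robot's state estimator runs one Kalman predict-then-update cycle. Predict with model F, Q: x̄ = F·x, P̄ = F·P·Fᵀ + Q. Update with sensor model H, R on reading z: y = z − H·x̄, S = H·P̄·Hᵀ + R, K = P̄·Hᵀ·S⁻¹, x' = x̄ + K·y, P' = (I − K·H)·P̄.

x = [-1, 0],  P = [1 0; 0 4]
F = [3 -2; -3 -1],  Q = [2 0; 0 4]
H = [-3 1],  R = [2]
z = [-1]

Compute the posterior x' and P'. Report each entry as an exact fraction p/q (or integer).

x' = [131/134, 136/67]
P' = [128/67 343/67; 343/67 1039/67]

x̄ = F·x = [-3, 3]
P̄ = F·P·Fᵀ + Q = [27 -1; -1 17]
y = z − H·x̄ = [-13]
S = H·P̄·Hᵀ + R = [268]
K = P̄·Hᵀ·S⁻¹ = [-41/134; 5/67]
x' = x̄ + K·y = [131/134, 136/67]
P' = (I − K·H)·P̄ = [128/67 343/67; 343/67 1039/67]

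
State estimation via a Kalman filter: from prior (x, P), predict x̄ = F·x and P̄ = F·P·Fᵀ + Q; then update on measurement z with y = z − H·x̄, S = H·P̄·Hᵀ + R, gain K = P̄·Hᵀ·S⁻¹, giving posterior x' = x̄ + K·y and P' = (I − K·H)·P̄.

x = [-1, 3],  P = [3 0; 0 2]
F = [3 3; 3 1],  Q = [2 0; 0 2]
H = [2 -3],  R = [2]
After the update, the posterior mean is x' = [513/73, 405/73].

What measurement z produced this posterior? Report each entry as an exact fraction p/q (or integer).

x̄ = F·x = [6, 0]
P̄ = F·P·Fᵀ + Q = [47 33; 33 31]
S = H·P̄·Hᵀ + R = [73]
K = P̄·Hᵀ·S⁻¹ = [-5/73; -27/73]
x' − x̄ = [75/73, 405/73] = K·y
y = (KᵀK)⁻¹·Kᵀ·(x' − x̄) = [-15]
z = y + H·x̄ = [-15] + [12] = [-3]

z = [-3]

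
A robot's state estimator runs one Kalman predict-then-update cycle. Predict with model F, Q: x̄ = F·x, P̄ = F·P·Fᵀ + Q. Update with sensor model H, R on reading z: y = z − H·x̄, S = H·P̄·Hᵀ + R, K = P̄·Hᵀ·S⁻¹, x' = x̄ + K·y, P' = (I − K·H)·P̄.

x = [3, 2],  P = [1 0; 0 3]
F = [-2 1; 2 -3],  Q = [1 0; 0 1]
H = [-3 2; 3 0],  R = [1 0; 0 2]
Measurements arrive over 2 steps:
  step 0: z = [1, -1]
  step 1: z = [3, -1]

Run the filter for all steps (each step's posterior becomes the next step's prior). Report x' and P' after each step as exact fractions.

step 0: x̄ = F·x = [-4, 0]
step 0: P̄ = F·P·Fᵀ + Q = [8 -13; -13 32]
step 0: y = z − H·x̄ = [-11, 11]
step 0: S = H·P̄·Hᵀ + R = [357 -150; -150 74]
step 0: K = P̄·Hᵀ·S⁻¹ = [-50/1959 178/653; 886/1959 509/1306]
step 0: x' = x̄ + K·y = [-1412/1959, -2695/3918]
step 0: P' = (I − K·H)·P̄ = [356/1959 509/1959; 509/1959 2413/3918]
step 1: x̄ = F·x = [2953/3918, 2437/3918]
step 1: P̄ = F·P·Fᵀ + Q = [5107/3918 -1943/3918; -1943/3918 16267/3918]
step 1: y = z − H·x̄ = [15739/3918, -4259/1306]
step 1: S = H·P̄·Hᵀ + R = [138265/3918 -19207/1306; -19207/1306 17933/1306]
step 1: K = P̄·Hᵀ·S⁻¹ = [-38414/1051133 258201/1051133; 441046/1051133 358491/1051133]
step 1: x' = x̄ + K·y = [-204093/1051133, 1256456/1051133]
step 1: P' = (I − K·H)·P̄ = [172134/1051133 238994/1051133; 238994/1051133 579014/1051133]

step 0: x' = [-1412/1959, -2695/3918], P' = [356/1959 509/1959; 509/1959 2413/3918]
step 1: x' = [-204093/1051133, 1256456/1051133], P' = [172134/1051133 238994/1051133; 238994/1051133 579014/1051133]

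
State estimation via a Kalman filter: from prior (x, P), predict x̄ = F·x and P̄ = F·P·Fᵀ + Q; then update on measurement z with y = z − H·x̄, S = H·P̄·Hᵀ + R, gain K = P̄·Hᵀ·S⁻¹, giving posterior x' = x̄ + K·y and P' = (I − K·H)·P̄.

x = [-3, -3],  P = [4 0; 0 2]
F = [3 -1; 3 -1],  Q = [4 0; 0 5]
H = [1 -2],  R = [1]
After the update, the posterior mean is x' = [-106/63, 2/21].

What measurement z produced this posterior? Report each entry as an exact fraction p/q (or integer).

z = [-2]

x̄ = F·x = [-6, -6]
P̄ = F·P·Fᵀ + Q = [42 38; 38 43]
S = H·P̄·Hᵀ + R = [63]
K = P̄·Hᵀ·S⁻¹ = [-34/63; -16/21]
x' − x̄ = [272/63, 128/21] = K·y
y = (KᵀK)⁻¹·Kᵀ·(x' − x̄) = [-8]
z = y + H·x̄ = [-8] + [6] = [-2]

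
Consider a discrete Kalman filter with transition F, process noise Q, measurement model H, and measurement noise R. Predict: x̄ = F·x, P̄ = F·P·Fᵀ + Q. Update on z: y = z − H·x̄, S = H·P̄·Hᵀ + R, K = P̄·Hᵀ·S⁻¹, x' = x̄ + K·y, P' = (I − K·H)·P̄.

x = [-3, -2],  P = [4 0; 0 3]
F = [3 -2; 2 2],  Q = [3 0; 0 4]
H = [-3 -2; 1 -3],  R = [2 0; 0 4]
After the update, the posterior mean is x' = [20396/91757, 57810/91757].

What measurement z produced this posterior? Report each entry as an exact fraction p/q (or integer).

z = [-2, -2]

x̄ = F·x = [-5, -10]
P̄ = F·P·Fᵀ + Q = [51 12; 12 32]
S = H·P̄·Hᵀ + R = [733 123; 123 271]
K = P̄·Hᵀ·S⁻¹ = [-24906/91757 16383/91757; -8384/91757 -24636/91757]
x' − x̄ = [479181/91757, 975380/91757] = K·y
y = (KᵀK)⁻¹·Kᵀ·(x' − x̄) = [-37, -27]
z = y + H·x̄ = [-37, -27] + [35, 25] = [-2, -2]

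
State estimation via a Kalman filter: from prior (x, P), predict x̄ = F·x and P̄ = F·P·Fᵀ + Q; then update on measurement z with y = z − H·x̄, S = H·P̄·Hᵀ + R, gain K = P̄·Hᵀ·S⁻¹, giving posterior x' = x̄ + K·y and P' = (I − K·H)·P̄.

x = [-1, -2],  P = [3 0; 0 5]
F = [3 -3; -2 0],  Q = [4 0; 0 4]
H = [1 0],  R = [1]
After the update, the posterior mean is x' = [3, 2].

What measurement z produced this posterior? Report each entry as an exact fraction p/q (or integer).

x̄ = F·x = [3, 2]
P̄ = F·P·Fᵀ + Q = [76 -18; -18 16]
S = H·P̄·Hᵀ + R = [77]
K = P̄·Hᵀ·S⁻¹ = [76/77; -18/77]
x' − x̄ = [0, 0] = K·y
y = (KᵀK)⁻¹·Kᵀ·(x' − x̄) = [0]
z = y + H·x̄ = [0] + [3] = [3]

z = [3]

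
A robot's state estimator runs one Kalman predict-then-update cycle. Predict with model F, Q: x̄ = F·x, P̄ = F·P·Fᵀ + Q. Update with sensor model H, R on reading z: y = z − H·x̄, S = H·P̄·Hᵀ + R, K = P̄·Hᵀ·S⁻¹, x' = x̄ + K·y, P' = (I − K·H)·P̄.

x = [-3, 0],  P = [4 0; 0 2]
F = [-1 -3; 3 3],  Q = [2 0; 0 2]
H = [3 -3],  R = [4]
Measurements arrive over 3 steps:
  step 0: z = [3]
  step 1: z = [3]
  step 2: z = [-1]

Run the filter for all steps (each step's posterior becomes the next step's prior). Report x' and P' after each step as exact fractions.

step 0: x' = [-777/632, -1431/632], P' = [1023/316 969/316; 969/316 1055/316]
step 1: x' = [450093/460190, -21159/460190], P' = [291914/230095 250758/230095; 250758/230095 311726/230095]
step 2: x' = [8154000/16285381, 13772463/16285381], P' = [82499041/65141524 70746483/65141524; 70746483/65141524 87843449/65141524]

step 0: x̄ = F·x = [3, -9]
step 0: P̄ = F·P·Fᵀ + Q = [24 -30; -30 56]
step 0: y = z − H·x̄ = [-33]
step 0: S = H·P̄·Hᵀ + R = [1264]
step 0: K = P̄·Hᵀ·S⁻¹ = [81/632; -129/632]
step 0: x' = x̄ + K·y = [-777/632, -1431/632]
step 0: P' = (I − K·H)·P̄ = [1023/316 969/316; 969/316 1055/316]
step 1: x̄ = F·x = [2535/316, -828/79]
step 1: P̄ = F·P·Fᵀ + Q = [4241/79 -6048/79; -6048/79 9194/79]
step 1: y = z − H·x̄ = [-16593/316]
step 1: S = H·P̄·Hᵀ + R = [230095/79]
step 1: K = P̄·Hᵀ·S⁻¹ = [30867/230095; -45726/230095]
step 1: x' = x̄ + K·y = [450093/460190, -21159/460190]
step 1: P' = (I − K·H)·P̄ = [291914/230095 250758/230095; 250758/230095 311726/230095]
step 2: x̄ = F·x = [-193308/230095, 643401/230095]
step 2: P̄ = F·P·Fᵀ + Q = [5062186/230095 -6690372/230095; -6690372/230095 10406594/230095]
step 2: y = z − H·x̄ = [2280032/230095]
step 2: S = H·P̄·Hᵀ + R = [260566096/230095]
step 2: K = P̄·Hᵀ·S⁻¹ = [17628837/130283048; -25645449/130283048]
step 2: x' = x̄ + K·y = [8154000/16285381, 13772463/16285381]
step 2: P' = (I − K·H)·P̄ = [82499041/65141524 70746483/65141524; 70746483/65141524 87843449/65141524]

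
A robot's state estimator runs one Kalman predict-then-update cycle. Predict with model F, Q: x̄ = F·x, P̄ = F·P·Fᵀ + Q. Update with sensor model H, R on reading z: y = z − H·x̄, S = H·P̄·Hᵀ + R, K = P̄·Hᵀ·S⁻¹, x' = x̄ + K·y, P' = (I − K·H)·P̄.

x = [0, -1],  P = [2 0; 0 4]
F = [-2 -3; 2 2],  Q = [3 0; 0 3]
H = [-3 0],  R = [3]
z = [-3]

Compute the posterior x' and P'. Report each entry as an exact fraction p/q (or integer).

x' = [72/71, -46/71]
P' = [47/142 -16/71; -16/71 381/71]

x̄ = F·x = [3, -2]
P̄ = F·P·Fᵀ + Q = [47 -32; -32 27]
y = z − H·x̄ = [6]
S = H·P̄·Hᵀ + R = [426]
K = P̄·Hᵀ·S⁻¹ = [-47/142; 16/71]
x' = x̄ + K·y = [72/71, -46/71]
P' = (I − K·H)·P̄ = [47/142 -16/71; -16/71 381/71]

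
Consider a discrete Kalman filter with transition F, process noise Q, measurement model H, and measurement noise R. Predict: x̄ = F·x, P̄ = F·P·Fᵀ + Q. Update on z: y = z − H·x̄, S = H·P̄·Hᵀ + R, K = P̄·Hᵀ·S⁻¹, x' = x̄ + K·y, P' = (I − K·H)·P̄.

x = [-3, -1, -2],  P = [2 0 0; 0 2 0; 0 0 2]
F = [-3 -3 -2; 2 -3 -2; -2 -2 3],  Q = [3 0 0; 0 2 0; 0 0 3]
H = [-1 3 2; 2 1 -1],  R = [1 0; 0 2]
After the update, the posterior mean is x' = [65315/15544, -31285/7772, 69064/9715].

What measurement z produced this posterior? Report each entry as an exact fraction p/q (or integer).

x̄ = F·x = [16, 1, 2]
P̄ = F·P·Fᵀ + Q = [47 14 12; 14 36 -8; 12 -8 37]
S = H·P̄·Hᵀ + R = [292 78; 78 287]
K = P̄·Hᵀ·S⁻¹ = [-407/15544 2655/7772; 1677/7772 747/3886; 1568/9715 -1137/9715]
x' − x̄ = [-183389/15544, -39057/7772, 49634/9715] = K·y
y = (KᵀK)⁻¹·Kᵀ·(x' − x̄) = [7, -34]
z = y + H·x̄ = [7, -34] + [-9, 31] = [-2, -3]

z = [-2, -3]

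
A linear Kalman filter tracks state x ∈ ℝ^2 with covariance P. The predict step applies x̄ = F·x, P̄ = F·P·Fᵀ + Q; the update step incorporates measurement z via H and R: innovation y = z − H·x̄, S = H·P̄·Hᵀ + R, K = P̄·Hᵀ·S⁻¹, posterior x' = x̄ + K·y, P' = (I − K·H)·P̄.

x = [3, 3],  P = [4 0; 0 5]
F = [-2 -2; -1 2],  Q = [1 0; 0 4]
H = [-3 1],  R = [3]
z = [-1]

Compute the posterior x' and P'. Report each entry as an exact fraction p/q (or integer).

x̄ = F·x = [-12, 3]
P̄ = F·P·Fᵀ + Q = [37 -12; -12 28]
y = z − H·x̄ = [-40]
S = H·P̄·Hᵀ + R = [436]
K = P̄·Hᵀ·S⁻¹ = [-123/436; 16/109]
x' = x̄ + K·y = [-78/109, -313/109]
P' = (I − K·H)·P̄ = [1003/436 660/109; 660/109 2028/109]

x' = [-78/109, -313/109]
P' = [1003/436 660/109; 660/109 2028/109]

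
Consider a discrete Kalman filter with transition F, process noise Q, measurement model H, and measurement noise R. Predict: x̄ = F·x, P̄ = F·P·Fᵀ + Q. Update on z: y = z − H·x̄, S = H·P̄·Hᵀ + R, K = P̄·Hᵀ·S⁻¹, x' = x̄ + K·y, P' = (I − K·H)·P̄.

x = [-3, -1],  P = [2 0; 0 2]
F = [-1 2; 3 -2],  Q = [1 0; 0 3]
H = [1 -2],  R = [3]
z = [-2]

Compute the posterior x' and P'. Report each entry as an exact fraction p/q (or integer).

x̄ = F·x = [1, -7]
P̄ = F·P·Fᵀ + Q = [11 -14; -14 29]
y = z − H·x̄ = [-17]
S = H·P̄·Hᵀ + R = [186]
K = P̄·Hᵀ·S⁻¹ = [13/62; -12/31]
x' = x̄ + K·y = [-159/62, -13/31]
P' = (I − K·H)·P̄ = [175/62 34/31; 34/31 35/31]

x' = [-159/62, -13/31]
P' = [175/62 34/31; 34/31 35/31]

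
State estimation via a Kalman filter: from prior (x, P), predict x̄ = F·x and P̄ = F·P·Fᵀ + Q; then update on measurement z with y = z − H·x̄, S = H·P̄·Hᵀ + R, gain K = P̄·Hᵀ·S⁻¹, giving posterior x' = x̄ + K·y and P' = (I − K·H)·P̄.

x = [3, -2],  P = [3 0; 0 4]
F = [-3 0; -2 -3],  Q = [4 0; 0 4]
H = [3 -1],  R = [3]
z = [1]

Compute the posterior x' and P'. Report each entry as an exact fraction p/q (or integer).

x' = [33/113, 28/113]
P' = [1381/226 1959/113; 1959/113 5874/113]

x̄ = F·x = [-9, 0]
P̄ = F·P·Fᵀ + Q = [31 18; 18 52]
y = z − H·x̄ = [28]
S = H·P̄·Hᵀ + R = [226]
K = P̄·Hᵀ·S⁻¹ = [75/226; 1/113]
x' = x̄ + K·y = [33/113, 28/113]
P' = (I − K·H)·P̄ = [1381/226 1959/113; 1959/113 5874/113]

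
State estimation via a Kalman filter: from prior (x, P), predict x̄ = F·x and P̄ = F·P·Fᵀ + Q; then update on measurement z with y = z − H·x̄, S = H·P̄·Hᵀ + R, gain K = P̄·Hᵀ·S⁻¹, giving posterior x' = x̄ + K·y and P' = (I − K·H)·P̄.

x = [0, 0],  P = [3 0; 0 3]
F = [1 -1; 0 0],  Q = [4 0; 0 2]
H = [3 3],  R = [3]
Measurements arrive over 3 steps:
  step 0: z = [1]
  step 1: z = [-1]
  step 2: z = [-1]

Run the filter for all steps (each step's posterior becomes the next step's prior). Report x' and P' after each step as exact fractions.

step 0: x' = [10/37, 2/37], P' = [70/37 -60/37; -60/37 62/37]
step 1: x' = [-344/1459, -122/1459], P' = [2800/1459 -2400/1459; -2400/1459 2474/1459]
step 2: x' = [-17464/57943, -1586/57943], P' = [111370/57943 -95460/57943; -95460/57943 98378/57943]

step 0: x̄ = F·x = [0, 0]
step 0: P̄ = F·P·Fᵀ + Q = [10 0; 0 2]
step 0: y = z − H·x̄ = [1]
step 0: S = H·P̄·Hᵀ + R = [111]
step 0: K = P̄·Hᵀ·S⁻¹ = [10/37; 2/37]
step 0: x' = x̄ + K·y = [10/37, 2/37]
step 0: P' = (I − K·H)·P̄ = [70/37 -60/37; -60/37 62/37]
step 1: x̄ = F·x = [8/37, 0]
step 1: P̄ = F·P·Fᵀ + Q = [400/37 0; 0 2]
step 1: y = z − H·x̄ = [-61/37]
step 1: S = H·P̄·Hᵀ + R = [4377/37]
step 1: K = P̄·Hᵀ·S⁻¹ = [400/1459; 74/1459]
step 1: x' = x̄ + K·y = [-344/1459, -122/1459]
step 1: P' = (I − K·H)·P̄ = [2800/1459 -2400/1459; -2400/1459 2474/1459]
step 2: x̄ = F·x = [-222/1459, 0]
step 2: P̄ = F·P·Fᵀ + Q = [15910/1459 0; 0 2]
step 2: y = z − H·x̄ = [-793/1459]
step 2: S = H·P̄·Hᵀ + R = [173829/1459]
step 2: K = P̄·Hᵀ·S⁻¹ = [15910/57943; 2918/57943]
step 2: x' = x̄ + K·y = [-17464/57943, -1586/57943]
step 2: P' = (I − K·H)·P̄ = [111370/57943 -95460/57943; -95460/57943 98378/57943]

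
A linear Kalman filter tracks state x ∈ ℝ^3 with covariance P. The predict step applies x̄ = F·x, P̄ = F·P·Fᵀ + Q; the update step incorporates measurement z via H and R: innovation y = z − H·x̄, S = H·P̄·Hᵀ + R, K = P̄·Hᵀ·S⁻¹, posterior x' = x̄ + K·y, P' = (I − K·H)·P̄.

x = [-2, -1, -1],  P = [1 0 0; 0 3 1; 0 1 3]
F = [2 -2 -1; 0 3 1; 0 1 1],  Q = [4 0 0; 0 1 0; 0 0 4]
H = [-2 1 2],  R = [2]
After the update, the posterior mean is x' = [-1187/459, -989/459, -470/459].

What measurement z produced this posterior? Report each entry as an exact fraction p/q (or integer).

x̄ = F·x = [-1, -4, -2]
P̄ = F·P·Fᵀ + Q = [27 -26 -12; -26 37 16; -12 16 12]
S = H·P̄·Hᵀ + R = [459]
K = P̄·Hᵀ·S⁻¹ = [-104/459; 121/459; 64/459]
x' − x̄ = [-728/459, 847/459, 448/459] = K·y
y = (KᵀK)⁻¹·Kᵀ·(x' − x̄) = [7]
z = y + H·x̄ = [7] + [-6] = [1]

z = [1]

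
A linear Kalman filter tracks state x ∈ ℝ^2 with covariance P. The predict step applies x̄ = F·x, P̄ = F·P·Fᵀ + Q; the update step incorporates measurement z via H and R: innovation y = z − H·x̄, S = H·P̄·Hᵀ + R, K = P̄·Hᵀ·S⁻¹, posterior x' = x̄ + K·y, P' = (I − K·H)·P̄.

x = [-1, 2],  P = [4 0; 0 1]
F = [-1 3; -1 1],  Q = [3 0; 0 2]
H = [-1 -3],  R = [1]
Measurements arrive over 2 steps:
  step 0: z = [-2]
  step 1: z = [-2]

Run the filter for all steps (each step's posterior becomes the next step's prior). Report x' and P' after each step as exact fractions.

step 0: x' = [168/61, -13/61], P' = [583/122 -91/61; -91/61 35/61]
step 1: x' = [6113/5817, 565/1939], P' = [20119/5817 -4069/3878; -4069/3878 1651/3878]

step 0: x̄ = F·x = [7, 3]
step 0: P̄ = F·P·Fᵀ + Q = [16 7; 7 7]
step 0: y = z − H·x̄ = [14]
step 0: S = H·P̄·Hᵀ + R = [122]
step 0: K = P̄·Hᵀ·S⁻¹ = [-37/122; -14/61]
step 0: x' = x̄ + K·y = [168/61, -13/61]
step 0: P' = (I − K·H)·P̄ = [583/122 -91/61; -91/61 35/61]
step 1: x̄ = F·x = [-207/61, -181/61]
step 1: P̄ = F·P·Fᵀ + Q = [2671/122 1521/122; 1521/122 1261/122]
step 1: y = z − H·x̄ = [-872/61]
step 1: S = H·P̄·Hᵀ + R = [11634/61]
step 1: K = P̄·Hᵀ·S⁻¹ = [-3617/11634; -442/1939]
step 1: x' = x̄ + K·y = [6113/5817, 565/1939]
step 1: P' = (I − K·H)·P̄ = [20119/5817 -4069/3878; -4069/3878 1651/3878]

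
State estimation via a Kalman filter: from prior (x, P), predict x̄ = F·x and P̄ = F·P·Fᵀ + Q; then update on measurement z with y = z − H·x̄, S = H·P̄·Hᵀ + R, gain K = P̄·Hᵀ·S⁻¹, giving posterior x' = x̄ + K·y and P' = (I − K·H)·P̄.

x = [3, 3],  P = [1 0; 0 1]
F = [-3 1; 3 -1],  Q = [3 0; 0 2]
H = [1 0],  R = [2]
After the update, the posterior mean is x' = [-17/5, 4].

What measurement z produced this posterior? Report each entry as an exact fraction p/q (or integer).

x̄ = F·x = [-6, 6]
P̄ = F·P·Fᵀ + Q = [13 -10; -10 12]
S = H·P̄·Hᵀ + R = [15]
K = P̄·Hᵀ·S⁻¹ = [13/15; -2/3]
x' − x̄ = [13/5, -2] = K·y
y = (KᵀK)⁻¹·Kᵀ·(x' − x̄) = [3]
z = y + H·x̄ = [3] + [-6] = [-3]

z = [-3]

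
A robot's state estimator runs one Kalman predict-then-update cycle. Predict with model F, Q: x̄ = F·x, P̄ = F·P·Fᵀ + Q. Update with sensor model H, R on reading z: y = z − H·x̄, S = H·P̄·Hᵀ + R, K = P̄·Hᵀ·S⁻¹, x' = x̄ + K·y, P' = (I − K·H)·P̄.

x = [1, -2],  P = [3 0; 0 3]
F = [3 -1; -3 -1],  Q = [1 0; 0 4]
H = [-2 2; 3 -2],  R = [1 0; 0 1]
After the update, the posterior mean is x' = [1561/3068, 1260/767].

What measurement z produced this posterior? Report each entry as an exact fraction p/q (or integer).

x̄ = F·x = [5, -1]
P̄ = F·P·Fᵀ + Q = [31 -24; -24 34]
S = H·P̄·Hᵀ + R = [453 -562; -562 704]
K = P̄·Hᵀ·S⁻¹ = [901/1534 2053/3068; 746/767 443/767]
x' − x̄ = [-13779/3068, 2027/767] = K·y
y = (KᵀK)⁻¹·Kᵀ·(x' − x̄) = [14, -19]
z = y + H·x̄ = [14, -19] + [-12, 17] = [2, -2]

z = [2, -2]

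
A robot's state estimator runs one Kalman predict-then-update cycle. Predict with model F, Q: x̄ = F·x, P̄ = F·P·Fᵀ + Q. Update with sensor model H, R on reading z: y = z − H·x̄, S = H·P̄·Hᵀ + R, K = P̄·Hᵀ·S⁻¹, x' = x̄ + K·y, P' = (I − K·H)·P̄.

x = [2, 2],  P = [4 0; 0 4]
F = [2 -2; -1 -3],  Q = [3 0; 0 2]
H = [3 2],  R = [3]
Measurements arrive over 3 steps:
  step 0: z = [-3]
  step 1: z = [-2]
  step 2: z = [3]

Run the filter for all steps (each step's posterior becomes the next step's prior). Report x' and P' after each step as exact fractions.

step 0: x̄ = F·x = [0, -8]
step 0: P̄ = F·P·Fᵀ + Q = [35 16; 16 42]
step 0: y = z − H·x̄ = [13]
step 0: S = H·P̄·Hᵀ + R = [678]
step 0: K = P̄·Hᵀ·S⁻¹ = [137/678; 22/113]
step 0: x' = x̄ + K·y = [1781/678, -618/113]
step 0: P' = (I − K·H)·P̄ = [4961/678 -1206/113; -1206/113 1842/113]
step 1: x̄ = F·x = [5489/339, 9343/678]
step 1: P̄ = F·P·Fᵀ + Q = [61987/339 42667/339; 42667/339 62369/678]
step 1: y = z − H·x̄ = [-26488/339]
step 1: S = H·P̄·Hᵀ + R = [1195642/339]
step 1: K = P̄·Hᵀ·S⁻¹ = [271295/1195642; 95185/597821]
step 1: x' = x̄ + K·y = [-131307/85403, 228791/170806]
step 1: P' = (I − K·H)·P̄ = [1514111/1195642 -932112/597821; -932112/597821 3081891/1195642]
step 2: x̄ = F·x = [-491405/85403, -423759/170806]
step 2: P̄ = F·P·Fᵀ + Q = [18442363/597821 11460010/597821; 11460010/597821 10228535/597821]
step 2: y = z − H·x̄ = [2154183/85403]
step 2: S = H·P̄·Hᵀ + R = [346208990/597821]
step 2: K = P̄·Hᵀ·S⁻¹ = [78247109/346208990; 5483710/34620899]
step 2: x' = x̄ + K·y = [-18386201/346208990, 104854773/69241798]
step 2: P' = (I − K·H)·P̄ = [438763109/346208990 -54077400/34620899; -54077400/34620899 89341665/34620899]

step 0: x' = [1781/678, -618/113], P' = [4961/678 -1206/113; -1206/113 1842/113]
step 1: x' = [-131307/85403, 228791/170806], P' = [1514111/1195642 -932112/597821; -932112/597821 3081891/1195642]
step 2: x' = [-18386201/346208990, 104854773/69241798], P' = [438763109/346208990 -54077400/34620899; -54077400/34620899 89341665/34620899]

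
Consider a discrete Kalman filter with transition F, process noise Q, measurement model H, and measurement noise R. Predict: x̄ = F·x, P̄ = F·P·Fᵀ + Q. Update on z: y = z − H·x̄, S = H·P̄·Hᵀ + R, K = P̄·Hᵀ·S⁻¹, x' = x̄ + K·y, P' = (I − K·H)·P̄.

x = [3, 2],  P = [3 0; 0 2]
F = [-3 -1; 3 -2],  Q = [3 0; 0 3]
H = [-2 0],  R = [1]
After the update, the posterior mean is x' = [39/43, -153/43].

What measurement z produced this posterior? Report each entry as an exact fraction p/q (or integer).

z = [-2]

x̄ = F·x = [-11, 5]
P̄ = F·P·Fᵀ + Q = [32 -23; -23 38]
S = H·P̄·Hᵀ + R = [129]
K = P̄·Hᵀ·S⁻¹ = [-64/129; 46/129]
x' − x̄ = [512/43, -368/43] = K·y
y = (KᵀK)⁻¹·Kᵀ·(x' − x̄) = [-24]
z = y + H·x̄ = [-24] + [22] = [-2]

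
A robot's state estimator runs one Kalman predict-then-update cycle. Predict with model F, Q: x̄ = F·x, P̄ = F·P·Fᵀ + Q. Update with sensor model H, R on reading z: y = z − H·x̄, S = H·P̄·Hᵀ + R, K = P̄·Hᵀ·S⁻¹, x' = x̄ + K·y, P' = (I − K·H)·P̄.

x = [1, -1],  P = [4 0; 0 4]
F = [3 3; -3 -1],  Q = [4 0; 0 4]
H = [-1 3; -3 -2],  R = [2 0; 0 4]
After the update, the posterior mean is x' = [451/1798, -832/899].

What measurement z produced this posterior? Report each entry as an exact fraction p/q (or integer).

z = [-3, 1]

x̄ = F·x = [0, -2]
P̄ = F·P·Fᵀ + Q = [76 -48; -48 44]
S = H·P̄·Hᵀ + R = [762 300; 300 288]
K = P̄·Hᵀ·S⁻¹ = [-165/899 -1441/5394; 730/2697 -236/2697]
x' − x̄ = [451/1798, 966/899] = K·y
y = (KᵀK)⁻¹·Kᵀ·(x' − x̄) = [3, -3]
z = y + H·x̄ = [3, -3] + [-6, 4] = [-3, 1]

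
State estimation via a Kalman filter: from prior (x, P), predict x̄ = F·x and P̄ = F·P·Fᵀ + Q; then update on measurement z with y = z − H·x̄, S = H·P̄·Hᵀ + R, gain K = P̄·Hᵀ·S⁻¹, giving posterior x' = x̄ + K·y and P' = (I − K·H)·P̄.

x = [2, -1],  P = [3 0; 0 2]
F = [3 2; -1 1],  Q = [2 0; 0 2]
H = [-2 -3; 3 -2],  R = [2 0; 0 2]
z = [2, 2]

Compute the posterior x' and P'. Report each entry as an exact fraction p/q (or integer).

x' = [3343/20347, -16479/20347]
P' = [3116/20347 -10/20347; -10/20347 3056/20347]

x̄ = F·x = [4, -3]
P̄ = F·P·Fᵀ + Q = [37 -5; -5 7]
y = z − H·x̄ = [1, -16]
S = H·P̄·Hᵀ + R = [153 -155; -155 423]
K = P̄·Hᵀ·S⁻¹ = [-3101/20347 4684/20347; -4574/20347 -3071/20347]
x' = x̄ + K·y = [3343/20347, -16479/20347]
P' = (I − K·H)·P̄ = [3116/20347 -10/20347; -10/20347 3056/20347]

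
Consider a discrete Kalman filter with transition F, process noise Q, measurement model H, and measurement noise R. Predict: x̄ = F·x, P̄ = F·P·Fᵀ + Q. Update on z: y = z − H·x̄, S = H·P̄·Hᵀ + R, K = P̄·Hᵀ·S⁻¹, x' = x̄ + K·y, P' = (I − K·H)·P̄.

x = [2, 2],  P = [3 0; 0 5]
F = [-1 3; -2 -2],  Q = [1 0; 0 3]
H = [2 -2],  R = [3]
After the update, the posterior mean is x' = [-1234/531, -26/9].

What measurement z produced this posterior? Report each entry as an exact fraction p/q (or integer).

x̄ = F·x = [4, -8]
P̄ = F·P·Fᵀ + Q = [49 -24; -24 35]
S = H·P̄·Hᵀ + R = [531]
K = P̄·Hᵀ·S⁻¹ = [146/531; -2/9]
x' − x̄ = [-3358/531, 46/9] = K·y
y = (KᵀK)⁻¹·Kᵀ·(x' − x̄) = [-23]
z = y + H·x̄ = [-23] + [24] = [1]

z = [1]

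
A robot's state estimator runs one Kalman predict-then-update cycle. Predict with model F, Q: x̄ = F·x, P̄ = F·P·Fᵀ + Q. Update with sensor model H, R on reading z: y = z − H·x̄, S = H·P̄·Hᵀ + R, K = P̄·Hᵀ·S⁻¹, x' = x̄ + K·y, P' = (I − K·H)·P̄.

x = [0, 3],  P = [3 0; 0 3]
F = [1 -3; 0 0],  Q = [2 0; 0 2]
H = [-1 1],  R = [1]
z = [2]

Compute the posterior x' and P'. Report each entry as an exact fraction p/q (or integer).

x̄ = F·x = [-9, 0]
P̄ = F·P·Fᵀ + Q = [32 0; 0 2]
y = z − H·x̄ = [-7]
S = H·P̄·Hᵀ + R = [35]
K = P̄·Hᵀ·S⁻¹ = [-32/35; 2/35]
x' = x̄ + K·y = [-13/5, -2/5]
P' = (I − K·H)·P̄ = [96/35 64/35; 64/35 66/35]

x' = [-13/5, -2/5]
P' = [96/35 64/35; 64/35 66/35]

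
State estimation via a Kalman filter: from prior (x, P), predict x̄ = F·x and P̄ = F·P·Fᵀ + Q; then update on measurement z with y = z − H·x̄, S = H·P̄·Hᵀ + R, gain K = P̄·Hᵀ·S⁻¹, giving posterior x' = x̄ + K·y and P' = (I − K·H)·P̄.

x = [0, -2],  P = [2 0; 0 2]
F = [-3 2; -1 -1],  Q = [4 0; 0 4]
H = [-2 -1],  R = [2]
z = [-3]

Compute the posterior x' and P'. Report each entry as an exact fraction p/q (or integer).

x' = [1/23, 64/23]
P' = [148/69 -78/23; -78/23 160/23]

x̄ = F·x = [-4, 2]
P̄ = F·P·Fᵀ + Q = [30 2; 2 8]
y = z − H·x̄ = [-9]
S = H·P̄·Hᵀ + R = [138]
K = P̄·Hᵀ·S⁻¹ = [-31/69; -2/23]
x' = x̄ + K·y = [1/23, 64/23]
P' = (I − K·H)·P̄ = [148/69 -78/23; -78/23 160/23]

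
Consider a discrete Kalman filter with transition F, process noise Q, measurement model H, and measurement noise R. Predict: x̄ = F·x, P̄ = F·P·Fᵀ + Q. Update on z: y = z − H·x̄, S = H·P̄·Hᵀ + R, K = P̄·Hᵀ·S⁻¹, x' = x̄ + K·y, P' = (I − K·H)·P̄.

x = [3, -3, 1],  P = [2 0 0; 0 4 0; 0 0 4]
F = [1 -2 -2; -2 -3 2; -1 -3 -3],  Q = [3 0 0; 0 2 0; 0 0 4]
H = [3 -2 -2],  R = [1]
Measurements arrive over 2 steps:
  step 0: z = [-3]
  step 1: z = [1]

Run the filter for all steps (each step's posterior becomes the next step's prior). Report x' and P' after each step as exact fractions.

step 0: x' = [1433/211, 1631/211, 833/211], P' = [15493/422 1636/211 9981/211; 1636/211 2714/211 -224/211; 9981/211 -224/211 15208/211]
step 1: x' = [-771405/896557, -4033611/896557, 2409085/896557], P' = [78067867/896557 -84227678/896557 201407083/896557; -84227678/896557 113715944/896557 -239936990/896557; 201407083/896557 -239936990/896557 542267584/896557]

step 0: x̄ = F·x = [7, 5, 3]
step 0: P̄ = F·P·Fᵀ + Q = [37 4 46; 4 62 16; 46 16 78]
step 0: y = z − H·x̄ = [-8]
step 0: S = H·P̄·Hᵀ + R = [422]
step 0: K = P̄·Hᵀ·S⁻¹ = [11/422; -72/211; -25/211]
step 0: x' = x̄ + K·y = [1433/211, 1631/211, 833/211]
step 0: P' = (I − K·H)·P̄ = [15493/422 1636/211 9981/211; 1636/211 2714/211 -224/211; 9981/211 -224/211 15208/211]
step 1: x̄ = F·x = [-3495/211, -6093/211, -8825/211]
step 1: P̄ = F·P·Fᵀ + Q = [63615/422 1033/211 170961/422; 1033/211 59138/211 2647/211; 170961/422 2647/211 471117/422]
step 1: y = z − H·x̄ = [-19140/211]
step 1: S = H·P̄·Hᵀ + R = [896557/422]
step 1: K = P̄·Hᵀ·S⁻¹ = [-155209/896557; -240942/896557; -439939/896557]
step 1: x' = x̄ + K·y = [-771405/896557, -4033611/896557, 2409085/896557]
step 1: P' = (I − K·H)·P̄ = [78067867/896557 -84227678/896557 201407083/896557; -84227678/896557 113715944/896557 -239936990/896557; 201407083/896557 -239936990/896557 542267584/896557]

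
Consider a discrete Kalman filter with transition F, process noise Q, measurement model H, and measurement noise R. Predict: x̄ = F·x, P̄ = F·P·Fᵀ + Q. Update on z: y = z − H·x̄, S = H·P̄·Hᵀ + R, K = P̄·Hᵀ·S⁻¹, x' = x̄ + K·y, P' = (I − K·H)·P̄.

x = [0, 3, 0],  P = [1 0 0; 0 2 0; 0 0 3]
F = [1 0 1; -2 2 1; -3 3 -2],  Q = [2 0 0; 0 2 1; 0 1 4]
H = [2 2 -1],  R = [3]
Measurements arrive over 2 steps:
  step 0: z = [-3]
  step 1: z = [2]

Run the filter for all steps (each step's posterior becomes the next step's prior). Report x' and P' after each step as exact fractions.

step 0: x̄ = F·x = [0, 6, 9]
step 0: P̄ = F·P·Fᵀ + Q = [6 1 -9; 1 17 13; -9 13 43]
step 0: y = z − H·x̄ = [-6]
step 0: S = H·P̄·Hᵀ + R = [130]
step 0: K = P̄·Hᵀ·S⁻¹ = [23/130; 23/130; -7/26]
step 0: x' = x̄ + K·y = [-69/65, 321/65, 138/13]
step 0: P' = (I − K·H)·P̄ = [251/130 -399/130 -73/26; -399/130 1681/130 499/26; -73/26 499/26 873/26]
step 1: x̄ = F·x = [621/65, 294/13, -42/13]
step 1: P̄ = F·P·Fᵀ + Q = [2073/65 842/13 -137/13; 842/13 5397/26 492/13; -137/13 492/13 823/13]
step 1: y = z − H·x̄ = [-4262/65]
step 1: S = H·P̄·Hᵀ + R = [93152/65]
step 1: K = P̄·Hᵀ·S⁻¹ = [13251/93152; 32945/93152; -565/93152]
step 1: x' = x̄ + K·y = [10551/46576, -26755/46576, -131953/46576]
step 1: P' = (I − K·H)·P̄ = [269463/93152 -682835/93152 -866497/93152; -682835/93152 2638159/93152 3811813/93152; -866497/93152 3811813/93152 5892327/93152]

step 0: x' = [-69/65, 321/65, 138/13], P' = [251/130 -399/130 -73/26; -399/130 1681/130 499/26; -73/26 499/26 873/26]
step 1: x' = [10551/46576, -26755/46576, -131953/46576], P' = [269463/93152 -682835/93152 -866497/93152; -682835/93152 2638159/93152 3811813/93152; -866497/93152 3811813/93152 5892327/93152]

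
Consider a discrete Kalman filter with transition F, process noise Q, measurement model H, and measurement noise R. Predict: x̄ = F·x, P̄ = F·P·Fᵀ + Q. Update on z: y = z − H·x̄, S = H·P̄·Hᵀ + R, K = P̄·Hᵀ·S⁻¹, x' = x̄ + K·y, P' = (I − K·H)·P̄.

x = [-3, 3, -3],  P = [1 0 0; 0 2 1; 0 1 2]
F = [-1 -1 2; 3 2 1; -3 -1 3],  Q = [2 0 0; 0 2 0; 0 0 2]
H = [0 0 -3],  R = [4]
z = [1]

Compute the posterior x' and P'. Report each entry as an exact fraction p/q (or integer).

x' = [-1086/229, -1422/229, -87/229]
P' = [765/229 216/229 48/229; 216/229 5689/229 -8/229; 48/229 -8/229 100/229]

x̄ = F·x = [-6, -6, -3]
P̄ = F·P·Fᵀ + Q = [9 0 12; 0 25 -2; 12 -2 25]
y = z − H·x̄ = [-8]
S = H·P̄·Hᵀ + R = [229]
K = P̄·Hᵀ·S⁻¹ = [-36/229; 6/229; -75/229]
x' = x̄ + K·y = [-1086/229, -1422/229, -87/229]
P' = (I − K·H)·P̄ = [765/229 216/229 48/229; 216/229 5689/229 -8/229; 48/229 -8/229 100/229]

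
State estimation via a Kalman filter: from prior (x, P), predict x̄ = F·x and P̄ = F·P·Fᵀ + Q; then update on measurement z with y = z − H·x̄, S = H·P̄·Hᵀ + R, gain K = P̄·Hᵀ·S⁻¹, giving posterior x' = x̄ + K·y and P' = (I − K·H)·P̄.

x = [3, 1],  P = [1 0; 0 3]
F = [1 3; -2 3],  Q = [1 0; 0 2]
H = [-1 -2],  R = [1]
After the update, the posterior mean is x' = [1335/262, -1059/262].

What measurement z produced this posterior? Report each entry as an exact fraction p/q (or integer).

x̄ = F·x = [6, -3]
P̄ = F·P·Fᵀ + Q = [29 25; 25 33]
S = H·P̄·Hᵀ + R = [262]
K = P̄·Hᵀ·S⁻¹ = [-79/262; -91/262]
x' − x̄ = [-237/262, -273/262] = K·y
y = (KᵀK)⁻¹·Kᵀ·(x' − x̄) = [3]
z = y + H·x̄ = [3] + [0] = [3]

z = [3]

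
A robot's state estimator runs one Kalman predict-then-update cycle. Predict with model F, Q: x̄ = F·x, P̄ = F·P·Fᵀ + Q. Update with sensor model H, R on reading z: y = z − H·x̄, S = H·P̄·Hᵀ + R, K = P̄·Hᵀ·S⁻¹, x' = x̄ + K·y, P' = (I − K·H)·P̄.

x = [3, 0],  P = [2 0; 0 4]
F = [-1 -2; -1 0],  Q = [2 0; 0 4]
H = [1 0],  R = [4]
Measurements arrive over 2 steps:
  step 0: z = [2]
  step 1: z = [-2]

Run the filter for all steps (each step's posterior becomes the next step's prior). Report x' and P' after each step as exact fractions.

step 0: x̄ = F·x = [-3, -3]
step 0: P̄ = F·P·Fᵀ + Q = [20 2; 2 6]
step 0: y = z − H·x̄ = [5]
step 0: S = H·P̄·Hᵀ + R = [24]
step 0: K = P̄·Hᵀ·S⁻¹ = [5/6; 1/12]
step 0: x' = x̄ + K·y = [7/6, -31/12]
step 0: P' = (I − K·H)·P̄ = [10/3 1/3; 1/3 35/6]
step 1: x̄ = F·x = [4, -7/6]
step 1: P̄ = F·P·Fᵀ + Q = [30 4; 4 22/3]
step 1: y = z − H·x̄ = [-6]
step 1: S = H·P̄·Hᵀ + R = [34]
step 1: K = P̄·Hᵀ·S⁻¹ = [15/17; 2/17]
step 1: x' = x̄ + K·y = [-22/17, -191/102]
step 1: P' = (I − K·H)·P̄ = [60/17 8/17; 8/17 350/51]

step 0: x' = [7/6, -31/12], P' = [10/3 1/3; 1/3 35/6]
step 1: x' = [-22/17, -191/102], P' = [60/17 8/17; 8/17 350/51]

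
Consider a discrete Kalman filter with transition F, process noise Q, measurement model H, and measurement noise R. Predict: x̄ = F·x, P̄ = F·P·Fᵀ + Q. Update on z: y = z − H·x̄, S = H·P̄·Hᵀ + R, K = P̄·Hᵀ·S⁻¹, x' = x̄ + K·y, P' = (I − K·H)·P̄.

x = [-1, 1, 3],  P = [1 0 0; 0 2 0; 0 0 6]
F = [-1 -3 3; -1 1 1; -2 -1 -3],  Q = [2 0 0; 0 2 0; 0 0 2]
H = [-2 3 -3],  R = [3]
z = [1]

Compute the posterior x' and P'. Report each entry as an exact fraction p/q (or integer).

x' = [47/8, 59/24, -11/6]
P' = [4719/64 649/64 -625/16; 649/64 2615/576 -335/144; -625/16 -335/144 863/36]

x̄ = F·x = [7, 5, -8]
P̄ = F·P·Fᵀ + Q = [75 13 -46; 13 11 -18; -46 -18 62]
y = z − H·x̄ = [-24]
S = H·P̄·Hᵀ + R = [576]
K = P̄·Hᵀ·S⁻¹ = [3/64; 61/576; -37/144]
x' = x̄ + K·y = [47/8, 59/24, -11/6]
P' = (I − K·H)·P̄ = [4719/64 649/64 -625/16; 649/64 2615/576 -335/144; -625/16 -335/144 863/36]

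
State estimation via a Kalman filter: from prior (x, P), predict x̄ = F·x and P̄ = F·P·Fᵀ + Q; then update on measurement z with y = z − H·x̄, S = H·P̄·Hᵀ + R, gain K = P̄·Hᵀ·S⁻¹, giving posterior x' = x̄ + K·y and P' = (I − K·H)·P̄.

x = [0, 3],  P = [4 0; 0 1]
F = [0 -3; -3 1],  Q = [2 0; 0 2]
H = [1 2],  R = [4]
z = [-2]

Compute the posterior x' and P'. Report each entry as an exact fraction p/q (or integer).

x' = [-1426/159, 184/53]
P' = [1724/159 -284/53; -284/53 192/53]

x̄ = F·x = [-9, 3]
P̄ = F·P·Fᵀ + Q = [11 -3; -3 39]
y = z − H·x̄ = [1]
S = H·P̄·Hᵀ + R = [159]
K = P̄·Hᵀ·S⁻¹ = [5/159; 25/53]
x' = x̄ + K·y = [-1426/159, 184/53]
P' = (I − K·H)·P̄ = [1724/159 -284/53; -284/53 192/53]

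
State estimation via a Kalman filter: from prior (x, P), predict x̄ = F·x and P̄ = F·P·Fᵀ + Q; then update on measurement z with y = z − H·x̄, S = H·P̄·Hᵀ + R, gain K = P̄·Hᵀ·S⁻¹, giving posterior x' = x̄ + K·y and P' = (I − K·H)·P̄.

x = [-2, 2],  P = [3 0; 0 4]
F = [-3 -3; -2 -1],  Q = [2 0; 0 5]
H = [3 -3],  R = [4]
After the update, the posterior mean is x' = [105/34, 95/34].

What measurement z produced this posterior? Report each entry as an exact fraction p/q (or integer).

x̄ = F·x = [0, 2]
P̄ = F·P·Fᵀ + Q = [65 30; 30 21]
S = H·P̄·Hᵀ + R = [238]
K = P̄·Hᵀ·S⁻¹ = [15/34; 27/238]
x' − x̄ = [105/34, 27/34] = K·y
y = (KᵀK)⁻¹·Kᵀ·(x' − x̄) = [7]
z = y + H·x̄ = [7] + [-6] = [1]

z = [1]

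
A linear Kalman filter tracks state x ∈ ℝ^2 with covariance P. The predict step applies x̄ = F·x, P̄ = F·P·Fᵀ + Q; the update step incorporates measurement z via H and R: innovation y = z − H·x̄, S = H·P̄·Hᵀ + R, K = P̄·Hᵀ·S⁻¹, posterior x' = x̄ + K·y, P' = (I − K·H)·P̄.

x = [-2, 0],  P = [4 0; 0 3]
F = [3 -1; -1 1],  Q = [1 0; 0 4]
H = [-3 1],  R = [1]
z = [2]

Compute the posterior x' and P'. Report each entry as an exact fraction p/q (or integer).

x̄ = F·x = [-6, 2]
P̄ = F·P·Fᵀ + Q = [40 -15; -15 11]
y = z − H·x̄ = [-18]
S = H·P̄·Hᵀ + R = [462]
K = P̄·Hᵀ·S⁻¹ = [-45/154; 4/33]
x' = x̄ + K·y = [-57/77, -2/11]
P' = (I − K·H)·P̄ = [85/154 15/11; 15/11 139/33]

x' = [-57/77, -2/11]
P' = [85/154 15/11; 15/11 139/33]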